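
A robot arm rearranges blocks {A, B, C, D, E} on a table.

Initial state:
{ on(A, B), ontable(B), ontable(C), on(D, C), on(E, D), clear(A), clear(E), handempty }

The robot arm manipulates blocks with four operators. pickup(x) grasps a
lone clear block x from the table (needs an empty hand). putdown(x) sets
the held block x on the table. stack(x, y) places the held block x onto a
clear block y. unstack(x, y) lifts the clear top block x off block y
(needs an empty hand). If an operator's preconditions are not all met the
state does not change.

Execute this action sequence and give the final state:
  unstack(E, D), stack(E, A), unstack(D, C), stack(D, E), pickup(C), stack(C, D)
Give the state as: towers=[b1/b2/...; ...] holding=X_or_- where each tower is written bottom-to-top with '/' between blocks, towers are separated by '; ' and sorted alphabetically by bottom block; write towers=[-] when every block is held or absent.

step 1 (unstack(E, D)): towers=[B/A; C/D] holding=E
step 2 (stack(E, A)): towers=[B/A/E; C/D] holding=-
step 3 (unstack(D, C)): towers=[B/A/E; C] holding=D
step 4 (stack(D, E)): towers=[B/A/E/D; C] holding=-
step 5 (pickup(C)): towers=[B/A/E/D] holding=C
step 6 (stack(C, D)): towers=[B/A/E/D/C] holding=-

towers=[B/A/E/D/C] holding=-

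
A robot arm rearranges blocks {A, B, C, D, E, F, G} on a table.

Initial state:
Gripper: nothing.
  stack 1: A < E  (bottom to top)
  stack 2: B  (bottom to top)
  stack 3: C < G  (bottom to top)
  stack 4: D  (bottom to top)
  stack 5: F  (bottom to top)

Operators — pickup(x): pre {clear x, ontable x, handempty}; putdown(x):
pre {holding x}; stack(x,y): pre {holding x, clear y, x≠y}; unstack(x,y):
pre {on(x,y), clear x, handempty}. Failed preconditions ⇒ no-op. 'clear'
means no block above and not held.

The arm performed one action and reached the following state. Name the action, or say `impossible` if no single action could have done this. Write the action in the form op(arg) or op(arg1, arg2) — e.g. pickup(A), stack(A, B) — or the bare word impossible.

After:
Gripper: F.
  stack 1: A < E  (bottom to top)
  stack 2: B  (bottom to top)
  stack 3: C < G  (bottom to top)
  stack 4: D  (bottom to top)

target: towers=[A/E; B; C/G; D] holding=F
         pickup(B) → towers=[A/E; C/G; D; F] holding=B
         pickup(F) → towers=[A/E; B; C/G; D] holding=F  ← match
     unstack(G, C) → towers=[A/E; B; C; D; F] holding=G
         pickup(D) → towers=[A/E; B; C/G; F] holding=D
     unstack(E, A) → towers=[A; B; C/G; D; F] holding=E

pickup(F)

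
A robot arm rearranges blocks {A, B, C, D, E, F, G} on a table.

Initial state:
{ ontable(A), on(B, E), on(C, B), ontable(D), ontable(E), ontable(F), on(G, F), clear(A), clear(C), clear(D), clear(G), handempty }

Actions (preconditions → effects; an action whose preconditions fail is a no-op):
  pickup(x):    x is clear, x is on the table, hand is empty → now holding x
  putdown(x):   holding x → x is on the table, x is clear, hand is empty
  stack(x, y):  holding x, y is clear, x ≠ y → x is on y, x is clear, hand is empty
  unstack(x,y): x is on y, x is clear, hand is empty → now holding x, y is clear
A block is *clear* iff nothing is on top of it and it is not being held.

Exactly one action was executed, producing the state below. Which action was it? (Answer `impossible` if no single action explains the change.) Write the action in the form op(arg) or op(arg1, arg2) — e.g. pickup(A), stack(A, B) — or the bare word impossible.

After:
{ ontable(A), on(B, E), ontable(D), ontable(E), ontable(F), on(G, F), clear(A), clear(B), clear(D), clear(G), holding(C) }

unstack(C, B)

target: towers=[A; D; E/B; F/G] holding=C
     unstack(G, F) → towers=[A; D; E/B/C; F] holding=G
         pickup(D) → towers=[A; E/B/C; F/G] holding=D
         pickup(A) → towers=[D; E/B/C; F/G] holding=A
     unstack(C, B) → towers=[A; D; E/B; F/G] holding=C  ← match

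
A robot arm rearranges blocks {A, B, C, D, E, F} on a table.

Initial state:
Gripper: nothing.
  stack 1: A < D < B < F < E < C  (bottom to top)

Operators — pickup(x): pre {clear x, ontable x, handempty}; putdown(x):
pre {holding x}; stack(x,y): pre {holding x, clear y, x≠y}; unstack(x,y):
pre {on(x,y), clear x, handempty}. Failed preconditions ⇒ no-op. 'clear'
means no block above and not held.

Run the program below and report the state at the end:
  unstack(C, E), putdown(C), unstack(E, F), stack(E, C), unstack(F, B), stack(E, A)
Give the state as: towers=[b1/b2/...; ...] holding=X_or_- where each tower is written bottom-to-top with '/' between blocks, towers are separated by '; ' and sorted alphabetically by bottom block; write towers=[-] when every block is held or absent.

towers=[A/D/B; C/E] holding=F

step 1 (unstack(C, E)): towers=[A/D/B/F/E] holding=C
step 2 (putdown(C)): towers=[A/D/B/F/E; C] holding=-
step 3 (unstack(E, F)): towers=[A/D/B/F; C] holding=E
step 4 (stack(E, C)): towers=[A/D/B/F; C/E] holding=-
step 5 (unstack(F, B)): towers=[A/D/B; C/E] holding=F
step 6 (stack(E, A)) [no-op]: towers=[A/D/B; C/E] holding=F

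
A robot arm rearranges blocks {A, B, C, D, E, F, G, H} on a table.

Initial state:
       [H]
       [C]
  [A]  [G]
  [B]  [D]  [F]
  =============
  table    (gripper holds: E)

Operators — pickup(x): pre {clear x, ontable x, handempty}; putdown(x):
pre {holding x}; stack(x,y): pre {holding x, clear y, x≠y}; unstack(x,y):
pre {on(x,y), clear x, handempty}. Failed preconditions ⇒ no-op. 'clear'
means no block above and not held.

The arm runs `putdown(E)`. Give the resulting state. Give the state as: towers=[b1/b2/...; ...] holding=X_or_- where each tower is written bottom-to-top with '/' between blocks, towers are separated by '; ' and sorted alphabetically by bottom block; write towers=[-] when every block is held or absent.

towers=[B/A; D/G/C/H; E; F] holding=-

before: towers=[B/A; D/G/C/H; F] holding=E
pre[putdown(E)]: holding(E) yes
all met → apply putdown(E)
after:  towers=[B/A; D/G/C/H; E; F] holding=-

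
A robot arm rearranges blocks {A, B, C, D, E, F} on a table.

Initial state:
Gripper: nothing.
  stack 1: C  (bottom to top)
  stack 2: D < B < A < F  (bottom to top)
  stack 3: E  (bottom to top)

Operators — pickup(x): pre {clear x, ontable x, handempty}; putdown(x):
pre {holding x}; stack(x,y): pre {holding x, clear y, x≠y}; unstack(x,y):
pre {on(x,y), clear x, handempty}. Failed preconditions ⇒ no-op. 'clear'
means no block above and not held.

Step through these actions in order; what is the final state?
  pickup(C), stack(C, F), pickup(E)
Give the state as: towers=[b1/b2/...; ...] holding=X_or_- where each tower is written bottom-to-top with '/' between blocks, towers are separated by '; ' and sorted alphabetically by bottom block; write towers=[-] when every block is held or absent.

step 1 (pickup(C)): towers=[D/B/A/F; E] holding=C
step 2 (stack(C, F)): towers=[D/B/A/F/C; E] holding=-
step 3 (pickup(E)): towers=[D/B/A/F/C] holding=E

towers=[D/B/A/F/C] holding=E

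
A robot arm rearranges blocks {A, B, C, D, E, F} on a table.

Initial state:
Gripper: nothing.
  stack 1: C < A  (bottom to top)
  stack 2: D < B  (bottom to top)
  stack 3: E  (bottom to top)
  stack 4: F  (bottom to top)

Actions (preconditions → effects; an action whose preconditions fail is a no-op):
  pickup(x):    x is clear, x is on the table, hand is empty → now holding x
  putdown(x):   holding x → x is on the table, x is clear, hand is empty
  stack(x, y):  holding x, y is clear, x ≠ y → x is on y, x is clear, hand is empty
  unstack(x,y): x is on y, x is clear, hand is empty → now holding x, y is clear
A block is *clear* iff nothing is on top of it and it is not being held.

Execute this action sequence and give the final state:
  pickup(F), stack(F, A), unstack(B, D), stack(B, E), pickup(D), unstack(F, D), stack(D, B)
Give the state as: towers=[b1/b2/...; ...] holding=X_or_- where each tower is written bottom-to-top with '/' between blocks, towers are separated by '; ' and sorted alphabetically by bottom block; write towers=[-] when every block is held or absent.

towers=[C/A/F; E/B/D] holding=-

step 1 (pickup(F)): towers=[C/A; D/B; E] holding=F
step 2 (stack(F, A)): towers=[C/A/F; D/B; E] holding=-
step 3 (unstack(B, D)): towers=[C/A/F; D; E] holding=B
step 4 (stack(B, E)): towers=[C/A/F; D; E/B] holding=-
step 5 (pickup(D)): towers=[C/A/F; E/B] holding=D
step 6 (unstack(F, D)) [no-op]: towers=[C/A/F; E/B] holding=D
step 7 (stack(D, B)): towers=[C/A/F; E/B/D] holding=-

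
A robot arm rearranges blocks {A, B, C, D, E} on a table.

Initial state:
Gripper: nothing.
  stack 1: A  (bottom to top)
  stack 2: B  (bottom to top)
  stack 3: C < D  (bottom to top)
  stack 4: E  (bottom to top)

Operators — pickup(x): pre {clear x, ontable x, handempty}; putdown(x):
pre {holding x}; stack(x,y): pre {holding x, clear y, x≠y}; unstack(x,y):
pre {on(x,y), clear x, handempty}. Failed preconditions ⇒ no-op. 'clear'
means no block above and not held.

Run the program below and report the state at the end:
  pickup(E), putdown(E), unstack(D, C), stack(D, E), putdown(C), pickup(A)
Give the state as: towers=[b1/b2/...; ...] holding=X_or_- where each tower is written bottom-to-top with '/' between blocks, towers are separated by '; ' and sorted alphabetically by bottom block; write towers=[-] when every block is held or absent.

towers=[B; C; E/D] holding=A

step 1 (pickup(E)): towers=[A; B; C/D] holding=E
step 2 (putdown(E)): towers=[A; B; C/D; E] holding=-
step 3 (unstack(D, C)): towers=[A; B; C; E] holding=D
step 4 (stack(D, E)): towers=[A; B; C; E/D] holding=-
step 5 (putdown(C)) [no-op]: towers=[A; B; C; E/D] holding=-
step 6 (pickup(A)): towers=[B; C; E/D] holding=A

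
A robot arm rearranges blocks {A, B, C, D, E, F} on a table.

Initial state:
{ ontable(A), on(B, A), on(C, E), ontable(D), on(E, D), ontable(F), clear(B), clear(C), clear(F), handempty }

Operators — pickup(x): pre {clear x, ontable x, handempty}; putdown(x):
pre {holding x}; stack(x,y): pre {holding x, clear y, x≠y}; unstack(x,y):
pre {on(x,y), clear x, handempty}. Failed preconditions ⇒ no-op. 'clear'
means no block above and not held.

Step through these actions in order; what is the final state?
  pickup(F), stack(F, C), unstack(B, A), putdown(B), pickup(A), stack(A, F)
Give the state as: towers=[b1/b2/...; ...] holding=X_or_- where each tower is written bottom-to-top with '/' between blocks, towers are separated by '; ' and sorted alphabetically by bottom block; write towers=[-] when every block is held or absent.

towers=[B; D/E/C/F/A] holding=-

step 1 (pickup(F)): towers=[A/B; D/E/C] holding=F
step 2 (stack(F, C)): towers=[A/B; D/E/C/F] holding=-
step 3 (unstack(B, A)): towers=[A; D/E/C/F] holding=B
step 4 (putdown(B)): towers=[A; B; D/E/C/F] holding=-
step 5 (pickup(A)): towers=[B; D/E/C/F] holding=A
step 6 (stack(A, F)): towers=[B; D/E/C/F/A] holding=-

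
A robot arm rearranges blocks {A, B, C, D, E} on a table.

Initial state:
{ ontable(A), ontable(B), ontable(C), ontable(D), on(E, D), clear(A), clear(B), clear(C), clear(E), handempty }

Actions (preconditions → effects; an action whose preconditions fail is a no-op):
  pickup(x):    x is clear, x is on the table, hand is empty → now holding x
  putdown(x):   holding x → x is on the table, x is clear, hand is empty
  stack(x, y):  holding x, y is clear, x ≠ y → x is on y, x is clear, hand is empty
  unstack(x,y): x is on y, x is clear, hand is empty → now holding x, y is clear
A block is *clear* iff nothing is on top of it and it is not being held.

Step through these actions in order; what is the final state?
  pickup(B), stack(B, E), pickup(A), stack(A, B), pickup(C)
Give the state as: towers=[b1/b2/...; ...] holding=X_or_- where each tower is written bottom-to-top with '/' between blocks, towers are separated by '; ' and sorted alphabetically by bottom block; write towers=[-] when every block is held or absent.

step 1 (pickup(B)): towers=[A; C; D/E] holding=B
step 2 (stack(B, E)): towers=[A; C; D/E/B] holding=-
step 3 (pickup(A)): towers=[C; D/E/B] holding=A
step 4 (stack(A, B)): towers=[C; D/E/B/A] holding=-
step 5 (pickup(C)): towers=[D/E/B/A] holding=C

towers=[D/E/B/A] holding=C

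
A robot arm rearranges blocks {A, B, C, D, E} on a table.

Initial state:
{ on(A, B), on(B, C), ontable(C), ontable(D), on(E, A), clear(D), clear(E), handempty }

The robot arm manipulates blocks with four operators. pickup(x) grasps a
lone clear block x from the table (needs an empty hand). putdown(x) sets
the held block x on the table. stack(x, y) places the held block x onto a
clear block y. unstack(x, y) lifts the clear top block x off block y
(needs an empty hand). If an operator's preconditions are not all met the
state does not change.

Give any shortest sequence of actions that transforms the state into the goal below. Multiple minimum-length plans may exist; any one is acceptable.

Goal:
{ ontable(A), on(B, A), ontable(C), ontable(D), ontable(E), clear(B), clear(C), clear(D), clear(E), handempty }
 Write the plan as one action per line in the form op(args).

unstack(E, A)
putdown(E)
unstack(A, B)
putdown(A)
unstack(B, C)
stack(B, A)

step 1 (unstack(E, A)): towers=[C/B/A; D] holding=E
step 2 (putdown(E)): towers=[C/B/A; D; E] holding=-
step 3 (unstack(A, B)): towers=[C/B; D; E] holding=A
step 4 (putdown(A)): towers=[A; C/B; D; E] holding=-
step 5 (unstack(B, C)): towers=[A; C; D; E] holding=B
step 6 (stack(B, A)): towers=[A/B; C; D; E] holding=-
goal check: towers=[A/B; C; D; E] holding=- — reached (length 6, optimal by BFS)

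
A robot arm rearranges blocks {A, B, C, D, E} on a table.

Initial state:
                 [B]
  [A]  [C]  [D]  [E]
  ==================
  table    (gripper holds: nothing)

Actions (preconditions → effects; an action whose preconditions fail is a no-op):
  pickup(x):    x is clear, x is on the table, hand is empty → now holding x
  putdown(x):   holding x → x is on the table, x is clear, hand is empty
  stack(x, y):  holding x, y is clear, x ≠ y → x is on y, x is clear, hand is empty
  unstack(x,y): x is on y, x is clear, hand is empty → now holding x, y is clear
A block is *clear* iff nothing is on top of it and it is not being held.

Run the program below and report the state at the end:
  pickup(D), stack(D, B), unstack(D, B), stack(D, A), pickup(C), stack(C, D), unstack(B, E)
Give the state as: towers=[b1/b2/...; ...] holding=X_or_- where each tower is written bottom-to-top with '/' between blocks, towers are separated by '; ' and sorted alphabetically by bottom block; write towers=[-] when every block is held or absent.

step 1 (pickup(D)): towers=[A; C; E/B] holding=D
step 2 (stack(D, B)): towers=[A; C; E/B/D] holding=-
step 3 (unstack(D, B)): towers=[A; C; E/B] holding=D
step 4 (stack(D, A)): towers=[A/D; C; E/B] holding=-
step 5 (pickup(C)): towers=[A/D; E/B] holding=C
step 6 (stack(C, D)): towers=[A/D/C; E/B] holding=-
step 7 (unstack(B, E)): towers=[A/D/C; E] holding=B

towers=[A/D/C; E] holding=B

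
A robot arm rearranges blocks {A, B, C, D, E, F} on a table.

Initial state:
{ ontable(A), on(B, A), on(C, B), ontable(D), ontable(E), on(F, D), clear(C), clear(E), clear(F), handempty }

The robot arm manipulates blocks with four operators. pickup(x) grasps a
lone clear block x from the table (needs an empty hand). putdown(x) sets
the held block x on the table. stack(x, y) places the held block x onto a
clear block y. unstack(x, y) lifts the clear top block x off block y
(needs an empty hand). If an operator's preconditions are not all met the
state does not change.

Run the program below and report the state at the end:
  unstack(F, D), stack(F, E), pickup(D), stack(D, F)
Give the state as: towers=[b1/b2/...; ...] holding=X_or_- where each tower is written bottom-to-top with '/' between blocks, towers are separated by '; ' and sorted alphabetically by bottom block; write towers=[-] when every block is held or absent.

step 1 (unstack(F, D)): towers=[A/B/C; D; E] holding=F
step 2 (stack(F, E)): towers=[A/B/C; D; E/F] holding=-
step 3 (pickup(D)): towers=[A/B/C; E/F] holding=D
step 4 (stack(D, F)): towers=[A/B/C; E/F/D] holding=-

towers=[A/B/C; E/F/D] holding=-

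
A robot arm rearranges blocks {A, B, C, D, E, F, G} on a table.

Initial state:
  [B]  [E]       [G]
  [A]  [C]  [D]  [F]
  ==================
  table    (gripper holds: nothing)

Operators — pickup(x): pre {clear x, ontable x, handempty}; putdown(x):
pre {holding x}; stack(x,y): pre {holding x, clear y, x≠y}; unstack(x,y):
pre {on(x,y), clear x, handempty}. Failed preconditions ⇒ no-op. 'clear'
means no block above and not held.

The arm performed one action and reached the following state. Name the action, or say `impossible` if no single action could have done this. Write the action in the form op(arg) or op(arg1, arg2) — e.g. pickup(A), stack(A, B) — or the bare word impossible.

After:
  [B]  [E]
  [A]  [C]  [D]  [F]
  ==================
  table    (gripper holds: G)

unstack(G, F)

target: towers=[A/B; C/E; D; F] holding=G
     unstack(B, A) → towers=[A; C/E; D; F/G] holding=B
     unstack(G, F) → towers=[A/B; C/E; D; F] holding=G  ← match
         pickup(D) → towers=[A/B; C/E; F/G] holding=D
     unstack(E, C) → towers=[A/B; C; D; F/G] holding=E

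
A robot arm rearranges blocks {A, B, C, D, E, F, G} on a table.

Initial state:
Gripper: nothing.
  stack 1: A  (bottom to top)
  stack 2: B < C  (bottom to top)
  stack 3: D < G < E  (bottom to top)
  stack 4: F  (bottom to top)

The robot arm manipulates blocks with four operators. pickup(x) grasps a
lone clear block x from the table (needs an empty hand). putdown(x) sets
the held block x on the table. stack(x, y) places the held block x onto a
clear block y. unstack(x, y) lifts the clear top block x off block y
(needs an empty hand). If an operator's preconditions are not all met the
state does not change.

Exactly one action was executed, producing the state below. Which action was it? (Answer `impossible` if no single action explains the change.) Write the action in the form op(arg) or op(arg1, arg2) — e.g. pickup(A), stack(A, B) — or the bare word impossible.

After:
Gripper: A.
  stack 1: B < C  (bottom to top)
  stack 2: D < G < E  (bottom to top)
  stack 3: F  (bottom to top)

target: towers=[B/C; D/G/E; F] holding=A
         pickup(F) → towers=[A; B/C; D/G/E] holding=F
         pickup(A) → towers=[B/C; D/G/E; F] holding=A  ← match
     unstack(E, G) → towers=[A; B/C; D/G; F] holding=E
     unstack(C, B) → towers=[A; B; D/G/E; F] holding=C

pickup(A)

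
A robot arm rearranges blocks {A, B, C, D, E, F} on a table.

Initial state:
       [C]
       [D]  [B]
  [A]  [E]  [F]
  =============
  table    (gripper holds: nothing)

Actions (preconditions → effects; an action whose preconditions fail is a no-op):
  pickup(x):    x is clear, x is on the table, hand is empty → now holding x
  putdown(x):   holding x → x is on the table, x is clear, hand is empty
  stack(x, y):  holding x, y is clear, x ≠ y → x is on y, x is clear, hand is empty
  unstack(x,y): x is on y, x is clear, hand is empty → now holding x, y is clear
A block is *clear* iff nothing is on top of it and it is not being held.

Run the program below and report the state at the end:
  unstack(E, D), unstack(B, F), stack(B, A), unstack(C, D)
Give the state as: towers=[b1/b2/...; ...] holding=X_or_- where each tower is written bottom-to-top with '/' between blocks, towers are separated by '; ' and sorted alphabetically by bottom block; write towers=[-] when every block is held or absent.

towers=[A/B; E/D; F] holding=C

step 1 (unstack(E, D)) [no-op]: towers=[A; E/D/C; F/B] holding=-
step 2 (unstack(B, F)): towers=[A; E/D/C; F] holding=B
step 3 (stack(B, A)): towers=[A/B; E/D/C; F] holding=-
step 4 (unstack(C, D)): towers=[A/B; E/D; F] holding=C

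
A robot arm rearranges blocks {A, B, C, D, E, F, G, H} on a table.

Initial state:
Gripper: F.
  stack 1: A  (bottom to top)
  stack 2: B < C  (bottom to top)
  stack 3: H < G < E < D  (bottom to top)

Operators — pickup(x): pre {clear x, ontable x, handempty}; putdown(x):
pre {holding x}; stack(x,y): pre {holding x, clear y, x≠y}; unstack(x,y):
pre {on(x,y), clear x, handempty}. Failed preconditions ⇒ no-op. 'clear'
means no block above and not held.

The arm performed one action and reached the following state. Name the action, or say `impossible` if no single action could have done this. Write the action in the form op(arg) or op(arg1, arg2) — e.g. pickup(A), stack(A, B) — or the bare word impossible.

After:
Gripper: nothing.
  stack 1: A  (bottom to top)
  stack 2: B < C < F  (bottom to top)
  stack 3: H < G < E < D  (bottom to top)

stack(F, C)

target: towers=[A; B/C/F; H/G/E/D] holding=-
        putdown(F) → towers=[A; B/C; F; H/G/E/D] holding=-
       stack(F, A) → towers=[A/F; B/C; H/G/E/D] holding=-
       stack(F, D) → towers=[A; B/C; H/G/E/D/F] holding=-
       stack(F, C) → towers=[A; B/C/F; H/G/E/D] holding=-  ← match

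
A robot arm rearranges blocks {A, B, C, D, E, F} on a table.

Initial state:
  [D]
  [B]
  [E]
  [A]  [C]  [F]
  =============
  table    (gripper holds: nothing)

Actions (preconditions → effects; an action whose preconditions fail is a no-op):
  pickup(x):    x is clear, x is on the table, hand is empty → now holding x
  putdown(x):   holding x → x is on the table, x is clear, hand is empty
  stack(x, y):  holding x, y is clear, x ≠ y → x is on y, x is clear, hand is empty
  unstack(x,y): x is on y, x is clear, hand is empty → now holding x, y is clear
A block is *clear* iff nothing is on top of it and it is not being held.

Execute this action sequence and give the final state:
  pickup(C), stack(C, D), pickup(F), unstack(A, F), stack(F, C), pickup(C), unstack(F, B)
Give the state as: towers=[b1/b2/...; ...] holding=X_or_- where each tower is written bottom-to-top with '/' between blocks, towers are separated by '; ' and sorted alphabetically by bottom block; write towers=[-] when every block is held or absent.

towers=[A/E/B/D/C/F] holding=-

step 1 (pickup(C)): towers=[A/E/B/D; F] holding=C
step 2 (stack(C, D)): towers=[A/E/B/D/C; F] holding=-
step 3 (pickup(F)): towers=[A/E/B/D/C] holding=F
step 4 (unstack(A, F)) [no-op]: towers=[A/E/B/D/C] holding=F
step 5 (stack(F, C)): towers=[A/E/B/D/C/F] holding=-
step 6 (pickup(C)) [no-op]: towers=[A/E/B/D/C/F] holding=-
step 7 (unstack(F, B)) [no-op]: towers=[A/E/B/D/C/F] holding=-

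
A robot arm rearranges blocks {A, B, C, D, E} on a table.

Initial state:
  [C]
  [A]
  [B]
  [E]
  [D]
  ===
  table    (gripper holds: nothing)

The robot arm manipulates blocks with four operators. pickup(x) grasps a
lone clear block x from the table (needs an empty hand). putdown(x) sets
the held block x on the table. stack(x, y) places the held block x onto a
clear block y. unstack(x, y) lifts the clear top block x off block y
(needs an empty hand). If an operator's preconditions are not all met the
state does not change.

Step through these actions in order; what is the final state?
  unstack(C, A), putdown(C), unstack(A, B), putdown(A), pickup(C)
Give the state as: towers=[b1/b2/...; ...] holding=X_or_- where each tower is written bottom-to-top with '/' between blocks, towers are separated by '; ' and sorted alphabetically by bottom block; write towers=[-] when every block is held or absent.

step 1 (unstack(C, A)): towers=[D/E/B/A] holding=C
step 2 (putdown(C)): towers=[C; D/E/B/A] holding=-
step 3 (unstack(A, B)): towers=[C; D/E/B] holding=A
step 4 (putdown(A)): towers=[A; C; D/E/B] holding=-
step 5 (pickup(C)): towers=[A; D/E/B] holding=C

towers=[A; D/E/B] holding=C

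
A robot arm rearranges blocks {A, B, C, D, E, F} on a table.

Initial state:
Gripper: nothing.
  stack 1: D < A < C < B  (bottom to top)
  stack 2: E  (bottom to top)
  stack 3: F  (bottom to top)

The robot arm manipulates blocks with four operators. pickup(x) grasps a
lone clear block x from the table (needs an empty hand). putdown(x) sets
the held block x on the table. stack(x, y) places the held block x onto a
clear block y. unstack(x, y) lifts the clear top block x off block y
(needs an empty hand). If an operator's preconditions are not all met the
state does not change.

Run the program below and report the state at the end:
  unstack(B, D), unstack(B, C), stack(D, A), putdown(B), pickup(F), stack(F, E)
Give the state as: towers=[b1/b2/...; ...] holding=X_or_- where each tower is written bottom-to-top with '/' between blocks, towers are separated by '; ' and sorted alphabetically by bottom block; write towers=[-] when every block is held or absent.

step 1 (unstack(B, D)) [no-op]: towers=[D/A/C/B; E; F] holding=-
step 2 (unstack(B, C)): towers=[D/A/C; E; F] holding=B
step 3 (stack(D, A)) [no-op]: towers=[D/A/C; E; F] holding=B
step 4 (putdown(B)): towers=[B; D/A/C; E; F] holding=-
step 5 (pickup(F)): towers=[B; D/A/C; E] holding=F
step 6 (stack(F, E)): towers=[B; D/A/C; E/F] holding=-

towers=[B; D/A/C; E/F] holding=-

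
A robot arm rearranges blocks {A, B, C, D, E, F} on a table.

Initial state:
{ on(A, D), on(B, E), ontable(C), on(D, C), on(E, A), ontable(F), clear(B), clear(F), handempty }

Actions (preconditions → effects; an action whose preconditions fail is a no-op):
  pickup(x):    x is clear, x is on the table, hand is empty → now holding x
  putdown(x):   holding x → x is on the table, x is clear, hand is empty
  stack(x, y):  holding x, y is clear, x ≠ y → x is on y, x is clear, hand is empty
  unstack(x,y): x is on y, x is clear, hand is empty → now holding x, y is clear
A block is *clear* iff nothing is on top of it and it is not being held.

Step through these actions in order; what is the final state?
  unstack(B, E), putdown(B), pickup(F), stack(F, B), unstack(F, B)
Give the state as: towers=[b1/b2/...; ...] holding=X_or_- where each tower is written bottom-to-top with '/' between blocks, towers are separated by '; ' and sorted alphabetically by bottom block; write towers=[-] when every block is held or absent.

towers=[B; C/D/A/E] holding=F

step 1 (unstack(B, E)): towers=[C/D/A/E; F] holding=B
step 2 (putdown(B)): towers=[B; C/D/A/E; F] holding=-
step 3 (pickup(F)): towers=[B; C/D/A/E] holding=F
step 4 (stack(F, B)): towers=[B/F; C/D/A/E] holding=-
step 5 (unstack(F, B)): towers=[B; C/D/A/E] holding=F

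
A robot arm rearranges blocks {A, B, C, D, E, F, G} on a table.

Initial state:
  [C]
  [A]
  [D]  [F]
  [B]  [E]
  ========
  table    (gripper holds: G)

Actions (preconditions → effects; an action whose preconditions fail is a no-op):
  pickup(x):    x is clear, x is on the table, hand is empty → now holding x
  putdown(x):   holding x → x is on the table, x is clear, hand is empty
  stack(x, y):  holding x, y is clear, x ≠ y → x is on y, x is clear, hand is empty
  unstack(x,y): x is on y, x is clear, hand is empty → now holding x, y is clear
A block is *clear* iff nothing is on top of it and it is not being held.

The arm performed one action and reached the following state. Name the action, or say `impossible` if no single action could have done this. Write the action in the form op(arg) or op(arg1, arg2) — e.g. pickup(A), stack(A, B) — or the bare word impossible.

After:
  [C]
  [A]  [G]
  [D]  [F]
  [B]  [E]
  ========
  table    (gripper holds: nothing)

stack(G, F)

target: towers=[B/D/A/C; E/F/G] holding=-
        putdown(G) → towers=[B/D/A/C; E/F; G] holding=-
       stack(G, F) → towers=[B/D/A/C; E/F/G] holding=-  ← match
       stack(G, C) → towers=[B/D/A/C/G; E/F] holding=-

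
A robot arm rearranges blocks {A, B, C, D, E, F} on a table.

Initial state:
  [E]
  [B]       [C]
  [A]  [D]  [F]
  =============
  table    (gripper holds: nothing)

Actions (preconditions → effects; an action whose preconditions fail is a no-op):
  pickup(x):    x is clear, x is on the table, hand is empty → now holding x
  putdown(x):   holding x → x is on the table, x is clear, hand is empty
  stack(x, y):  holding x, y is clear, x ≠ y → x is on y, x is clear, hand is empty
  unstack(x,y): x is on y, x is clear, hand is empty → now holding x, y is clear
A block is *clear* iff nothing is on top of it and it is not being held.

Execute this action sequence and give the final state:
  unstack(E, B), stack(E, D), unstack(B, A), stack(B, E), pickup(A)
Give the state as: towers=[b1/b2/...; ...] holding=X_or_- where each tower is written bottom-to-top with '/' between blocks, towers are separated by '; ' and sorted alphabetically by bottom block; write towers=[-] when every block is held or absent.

towers=[D/E/B; F/C] holding=A

step 1 (unstack(E, B)): towers=[A/B; D; F/C] holding=E
step 2 (stack(E, D)): towers=[A/B; D/E; F/C] holding=-
step 3 (unstack(B, A)): towers=[A; D/E; F/C] holding=B
step 4 (stack(B, E)): towers=[A; D/E/B; F/C] holding=-
step 5 (pickup(A)): towers=[D/E/B; F/C] holding=A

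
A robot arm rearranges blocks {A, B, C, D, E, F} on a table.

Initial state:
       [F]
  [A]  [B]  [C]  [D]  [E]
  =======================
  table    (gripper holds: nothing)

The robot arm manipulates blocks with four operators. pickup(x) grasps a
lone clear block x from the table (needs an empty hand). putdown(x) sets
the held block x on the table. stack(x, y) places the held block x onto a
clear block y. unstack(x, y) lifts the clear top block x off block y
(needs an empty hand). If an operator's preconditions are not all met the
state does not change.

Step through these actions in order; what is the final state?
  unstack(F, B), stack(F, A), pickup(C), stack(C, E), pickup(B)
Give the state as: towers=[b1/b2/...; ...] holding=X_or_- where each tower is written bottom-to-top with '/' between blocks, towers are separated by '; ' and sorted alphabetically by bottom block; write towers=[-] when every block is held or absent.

towers=[A/F; D; E/C] holding=B

step 1 (unstack(F, B)): towers=[A; B; C; D; E] holding=F
step 2 (stack(F, A)): towers=[A/F; B; C; D; E] holding=-
step 3 (pickup(C)): towers=[A/F; B; D; E] holding=C
step 4 (stack(C, E)): towers=[A/F; B; D; E/C] holding=-
step 5 (pickup(B)): towers=[A/F; D; E/C] holding=B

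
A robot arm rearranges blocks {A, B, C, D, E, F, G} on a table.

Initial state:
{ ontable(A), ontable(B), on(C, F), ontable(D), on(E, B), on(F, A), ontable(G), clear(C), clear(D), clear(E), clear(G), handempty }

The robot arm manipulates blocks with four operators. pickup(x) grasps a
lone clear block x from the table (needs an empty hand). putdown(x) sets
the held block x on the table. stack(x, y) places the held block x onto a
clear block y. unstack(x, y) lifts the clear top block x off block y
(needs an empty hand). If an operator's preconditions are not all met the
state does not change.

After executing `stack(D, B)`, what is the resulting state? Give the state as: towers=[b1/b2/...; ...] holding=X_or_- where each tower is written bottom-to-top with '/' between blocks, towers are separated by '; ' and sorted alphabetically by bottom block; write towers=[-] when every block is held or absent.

towers=[A/F/C; B/E; D; G] holding=-

before: towers=[A/F/C; B/E; D; G] holding=-
pre[stack(D, B)]: holding(D) ✗, clear(B) ✗, D≠B ✓
holding(D), clear(B) unmet → stack(D, B) is a no-op
after:  towers=[A/F/C; B/E; D; G] holding=-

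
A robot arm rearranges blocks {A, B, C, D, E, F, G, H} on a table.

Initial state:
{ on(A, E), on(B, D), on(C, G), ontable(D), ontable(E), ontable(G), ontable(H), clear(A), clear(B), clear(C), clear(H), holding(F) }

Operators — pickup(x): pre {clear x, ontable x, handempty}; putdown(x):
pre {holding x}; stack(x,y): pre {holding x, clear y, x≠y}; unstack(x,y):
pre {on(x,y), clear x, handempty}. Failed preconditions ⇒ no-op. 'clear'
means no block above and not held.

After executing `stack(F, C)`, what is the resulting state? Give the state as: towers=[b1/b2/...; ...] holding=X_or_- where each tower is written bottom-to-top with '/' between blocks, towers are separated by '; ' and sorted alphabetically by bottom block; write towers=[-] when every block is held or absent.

towers=[D/B; E/A; G/C/F; H] holding=-

before: towers=[D/B; E/A; G/C; H] holding=F
pre[stack(F, C)]: holding(F) yes, clear(C) yes, F≠C yes
all met → apply stack(F, C)
after:  towers=[D/B; E/A; G/C/F; H] holding=-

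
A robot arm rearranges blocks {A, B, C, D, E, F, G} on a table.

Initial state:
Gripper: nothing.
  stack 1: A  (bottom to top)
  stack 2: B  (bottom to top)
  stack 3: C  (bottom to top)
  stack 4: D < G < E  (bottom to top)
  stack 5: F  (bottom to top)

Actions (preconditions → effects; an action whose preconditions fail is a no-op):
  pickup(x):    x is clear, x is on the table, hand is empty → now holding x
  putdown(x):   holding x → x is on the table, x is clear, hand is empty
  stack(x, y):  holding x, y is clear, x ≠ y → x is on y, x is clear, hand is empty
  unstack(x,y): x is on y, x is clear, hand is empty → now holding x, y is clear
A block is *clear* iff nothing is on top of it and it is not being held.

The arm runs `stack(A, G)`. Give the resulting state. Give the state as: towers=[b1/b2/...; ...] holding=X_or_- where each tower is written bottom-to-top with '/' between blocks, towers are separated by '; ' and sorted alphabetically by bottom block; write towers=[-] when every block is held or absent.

towers=[A; B; C; D/G/E; F] holding=-

before: towers=[A; B; C; D/G/E; F] holding=-
pre[stack(A, G)]: holding(A) ✗, clear(G) ✗, A≠G ✓
holding(A), clear(G) unmet → stack(A, G) is a no-op
after:  towers=[A; B; C; D/G/E; F] holding=-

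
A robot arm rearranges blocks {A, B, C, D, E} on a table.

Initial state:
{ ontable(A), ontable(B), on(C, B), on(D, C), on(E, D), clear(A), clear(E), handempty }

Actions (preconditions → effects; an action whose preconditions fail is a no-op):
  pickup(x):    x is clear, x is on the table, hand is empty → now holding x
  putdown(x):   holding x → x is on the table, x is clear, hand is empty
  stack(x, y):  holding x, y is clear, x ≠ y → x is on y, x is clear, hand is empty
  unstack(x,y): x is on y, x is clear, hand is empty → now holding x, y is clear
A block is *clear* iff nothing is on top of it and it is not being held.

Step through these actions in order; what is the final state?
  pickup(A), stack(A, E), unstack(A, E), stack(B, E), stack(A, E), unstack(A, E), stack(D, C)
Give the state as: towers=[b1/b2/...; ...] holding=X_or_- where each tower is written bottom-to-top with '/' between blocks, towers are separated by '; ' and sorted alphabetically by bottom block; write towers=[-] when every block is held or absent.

towers=[B/C/D/E] holding=A

step 1 (pickup(A)): towers=[B/C/D/E] holding=A
step 2 (stack(A, E)): towers=[B/C/D/E/A] holding=-
step 3 (unstack(A, E)): towers=[B/C/D/E] holding=A
step 4 (stack(B, E)) [no-op]: towers=[B/C/D/E] holding=A
step 5 (stack(A, E)): towers=[B/C/D/E/A] holding=-
step 6 (unstack(A, E)): towers=[B/C/D/E] holding=A
step 7 (stack(D, C)) [no-op]: towers=[B/C/D/E] holding=A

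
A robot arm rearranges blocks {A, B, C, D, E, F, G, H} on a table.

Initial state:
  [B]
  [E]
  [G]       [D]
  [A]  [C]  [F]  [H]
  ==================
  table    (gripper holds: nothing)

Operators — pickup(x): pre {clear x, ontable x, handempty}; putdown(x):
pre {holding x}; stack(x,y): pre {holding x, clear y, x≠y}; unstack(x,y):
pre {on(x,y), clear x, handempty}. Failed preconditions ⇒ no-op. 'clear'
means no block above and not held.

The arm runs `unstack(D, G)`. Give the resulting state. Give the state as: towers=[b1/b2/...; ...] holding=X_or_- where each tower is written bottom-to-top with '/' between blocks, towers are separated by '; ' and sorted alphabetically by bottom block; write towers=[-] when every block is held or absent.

before: towers=[A/G/E/B; C; F/D; H] holding=-
pre[unstack(D, G)]: on(D,G) ✗, clear(D) ✓, handempty ✓
on(D,G) unmet → unstack(D, G) is a no-op
after:  towers=[A/G/E/B; C; F/D; H] holding=-

towers=[A/G/E/B; C; F/D; H] holding=-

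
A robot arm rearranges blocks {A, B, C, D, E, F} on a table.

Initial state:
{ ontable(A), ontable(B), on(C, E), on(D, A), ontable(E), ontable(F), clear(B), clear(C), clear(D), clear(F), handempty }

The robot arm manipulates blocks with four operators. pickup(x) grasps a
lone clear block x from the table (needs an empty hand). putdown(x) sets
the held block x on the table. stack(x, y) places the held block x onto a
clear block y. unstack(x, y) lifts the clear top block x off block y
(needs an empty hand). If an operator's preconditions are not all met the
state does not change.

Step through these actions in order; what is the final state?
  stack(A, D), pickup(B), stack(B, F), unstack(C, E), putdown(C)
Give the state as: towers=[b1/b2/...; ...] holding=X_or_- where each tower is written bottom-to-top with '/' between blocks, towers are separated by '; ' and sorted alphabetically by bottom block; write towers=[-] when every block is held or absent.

towers=[A/D; C; E; F/B] holding=-

step 1 (stack(A, D)) [no-op]: towers=[A/D; B; E/C; F] holding=-
step 2 (pickup(B)): towers=[A/D; E/C; F] holding=B
step 3 (stack(B, F)): towers=[A/D; E/C; F/B] holding=-
step 4 (unstack(C, E)): towers=[A/D; E; F/B] holding=C
step 5 (putdown(C)): towers=[A/D; C; E; F/B] holding=-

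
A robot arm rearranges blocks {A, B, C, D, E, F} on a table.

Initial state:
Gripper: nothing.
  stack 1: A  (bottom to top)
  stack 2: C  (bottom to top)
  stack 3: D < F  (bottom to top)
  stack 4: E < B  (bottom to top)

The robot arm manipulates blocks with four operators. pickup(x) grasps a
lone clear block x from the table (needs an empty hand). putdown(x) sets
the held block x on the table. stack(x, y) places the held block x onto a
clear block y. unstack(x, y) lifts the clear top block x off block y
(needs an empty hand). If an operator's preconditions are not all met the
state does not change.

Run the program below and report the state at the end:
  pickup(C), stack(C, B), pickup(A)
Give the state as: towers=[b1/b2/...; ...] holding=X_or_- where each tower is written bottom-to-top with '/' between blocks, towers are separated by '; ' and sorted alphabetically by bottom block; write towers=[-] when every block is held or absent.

step 1 (pickup(C)): towers=[A; D/F; E/B] holding=C
step 2 (stack(C, B)): towers=[A; D/F; E/B/C] holding=-
step 3 (pickup(A)): towers=[D/F; E/B/C] holding=A

towers=[D/F; E/B/C] holding=A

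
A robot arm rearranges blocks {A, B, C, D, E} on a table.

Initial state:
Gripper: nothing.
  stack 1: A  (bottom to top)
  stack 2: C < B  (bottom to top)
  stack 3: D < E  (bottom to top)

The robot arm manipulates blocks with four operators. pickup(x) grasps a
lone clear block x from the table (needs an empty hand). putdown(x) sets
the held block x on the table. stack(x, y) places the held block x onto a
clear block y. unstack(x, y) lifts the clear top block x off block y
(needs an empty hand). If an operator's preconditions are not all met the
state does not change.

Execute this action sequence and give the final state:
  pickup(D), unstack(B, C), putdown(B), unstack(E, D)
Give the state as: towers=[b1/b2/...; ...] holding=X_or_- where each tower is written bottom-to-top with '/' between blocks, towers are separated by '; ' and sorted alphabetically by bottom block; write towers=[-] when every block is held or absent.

towers=[A; B; C; D] holding=E

step 1 (pickup(D)) [no-op]: towers=[A; C/B; D/E] holding=-
step 2 (unstack(B, C)): towers=[A; C; D/E] holding=B
step 3 (putdown(B)): towers=[A; B; C; D/E] holding=-
step 4 (unstack(E, D)): towers=[A; B; C; D] holding=E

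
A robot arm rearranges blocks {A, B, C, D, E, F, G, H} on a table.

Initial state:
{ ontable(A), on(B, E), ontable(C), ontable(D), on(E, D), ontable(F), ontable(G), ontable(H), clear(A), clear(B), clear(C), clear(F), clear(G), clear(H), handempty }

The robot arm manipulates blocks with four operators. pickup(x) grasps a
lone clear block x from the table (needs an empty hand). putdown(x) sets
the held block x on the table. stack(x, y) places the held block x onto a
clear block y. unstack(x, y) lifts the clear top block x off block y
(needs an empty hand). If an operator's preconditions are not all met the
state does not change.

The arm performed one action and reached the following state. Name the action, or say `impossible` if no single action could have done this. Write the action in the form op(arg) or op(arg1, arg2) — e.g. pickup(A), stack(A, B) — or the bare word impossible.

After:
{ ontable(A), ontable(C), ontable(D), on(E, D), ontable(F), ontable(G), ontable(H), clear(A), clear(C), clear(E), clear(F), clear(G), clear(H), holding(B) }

unstack(B, E)

target: towers=[A; C; D/E; F; G; H] holding=B
         pickup(G) → towers=[A; C; D/E/B; F; H] holding=G
         pickup(A) → towers=[C; D/E/B; F; G; H] holding=A
         pickup(H) → towers=[A; C; D/E/B; F; G] holding=H
     unstack(B, E) → towers=[A; C; D/E; F; G; H] holding=B  ← match
         pickup(F) → towers=[A; C; D/E/B; G; H] holding=F
         pickup(C) → towers=[A; D/E/B; F; G; H] holding=C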